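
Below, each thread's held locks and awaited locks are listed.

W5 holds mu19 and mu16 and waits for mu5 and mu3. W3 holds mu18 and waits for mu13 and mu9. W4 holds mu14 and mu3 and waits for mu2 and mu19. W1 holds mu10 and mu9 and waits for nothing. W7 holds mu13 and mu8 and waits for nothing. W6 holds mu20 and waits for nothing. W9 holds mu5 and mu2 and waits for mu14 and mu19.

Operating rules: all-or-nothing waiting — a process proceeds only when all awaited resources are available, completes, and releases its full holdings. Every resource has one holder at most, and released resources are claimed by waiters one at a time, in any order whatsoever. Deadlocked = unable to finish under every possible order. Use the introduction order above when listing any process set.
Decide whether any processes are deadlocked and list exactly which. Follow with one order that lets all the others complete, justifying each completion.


Deadlocked set: W5, W4 and W9.
Key observation: the cycle W5 -> W4 -> W5 can never break — each member waits on the next; W9 is caught in further circular waits.
The rest can finish in the order W6, W1, W7, W3.
Verifying each step:
  run W6 (it waits on nothing); releases mu20
  run W1 (it waits on nothing); releases mu10 and mu9
  run W7 (it waits on nothing); releases mu13 and mu8
  W3 waits on mu13 and mu9 — all released -> runs and releases mu18


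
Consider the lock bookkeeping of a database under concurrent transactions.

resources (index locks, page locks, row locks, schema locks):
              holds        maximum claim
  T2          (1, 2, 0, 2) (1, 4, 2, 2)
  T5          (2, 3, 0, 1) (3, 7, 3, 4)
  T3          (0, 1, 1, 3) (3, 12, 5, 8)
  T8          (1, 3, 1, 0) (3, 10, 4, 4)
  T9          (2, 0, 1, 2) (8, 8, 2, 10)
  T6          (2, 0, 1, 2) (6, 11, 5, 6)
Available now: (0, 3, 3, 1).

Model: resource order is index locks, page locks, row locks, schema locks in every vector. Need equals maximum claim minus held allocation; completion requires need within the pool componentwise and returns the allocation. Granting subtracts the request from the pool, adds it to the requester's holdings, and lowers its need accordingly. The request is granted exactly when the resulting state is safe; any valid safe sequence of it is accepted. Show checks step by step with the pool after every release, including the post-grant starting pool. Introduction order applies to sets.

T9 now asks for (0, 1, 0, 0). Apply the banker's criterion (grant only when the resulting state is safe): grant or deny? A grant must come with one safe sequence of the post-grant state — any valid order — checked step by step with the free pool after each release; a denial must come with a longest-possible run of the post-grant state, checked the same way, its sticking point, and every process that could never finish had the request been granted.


DENY — the pretend-granted state is unsafe.
Key observation: after T2, T5, T8 the pool peaks at (4, 10, 4, 4), and each blocked process is short somewhere: T3 on page locks, schema locks; T9 on index locks, schema locks; T6 on page locks.
After a pretend grant, a maximal execution: T2, T5, T8 — then nothing else fits. Check, step by step:
  pool = (0, 2, 3, 1)
  T2 needs (0, 2, 2, 0) <= (0, 2, 3, 1) -> finishes; pool += (1, 2, 0, 2) = (1, 4, 3, 3)
  T5 needs (1, 4, 3, 3) <= (1, 4, 3, 3) -> finishes; pool += (2, 3, 0, 1) = (3, 7, 3, 4)
  T8 needs (2, 7, 3, 4) <= (3, 7, 3, 4) -> finishes; pool += (1, 3, 1, 0) = (4, 10, 4, 4)
  blocked: T3 wants (3, 11, 4, 5), pool (4, 10, 4, 4) — not enough page locks and schema locks
  blocked: T9 wants (6, 7, 1, 8), pool (4, 10, 4, 4) — not enough index locks and schema locks
  blocked: T6 wants (4, 11, 4, 4), pool (4, 10, 4, 4) — not enough page locks
Had the request been granted, T3, T9 and T6 could never finish.


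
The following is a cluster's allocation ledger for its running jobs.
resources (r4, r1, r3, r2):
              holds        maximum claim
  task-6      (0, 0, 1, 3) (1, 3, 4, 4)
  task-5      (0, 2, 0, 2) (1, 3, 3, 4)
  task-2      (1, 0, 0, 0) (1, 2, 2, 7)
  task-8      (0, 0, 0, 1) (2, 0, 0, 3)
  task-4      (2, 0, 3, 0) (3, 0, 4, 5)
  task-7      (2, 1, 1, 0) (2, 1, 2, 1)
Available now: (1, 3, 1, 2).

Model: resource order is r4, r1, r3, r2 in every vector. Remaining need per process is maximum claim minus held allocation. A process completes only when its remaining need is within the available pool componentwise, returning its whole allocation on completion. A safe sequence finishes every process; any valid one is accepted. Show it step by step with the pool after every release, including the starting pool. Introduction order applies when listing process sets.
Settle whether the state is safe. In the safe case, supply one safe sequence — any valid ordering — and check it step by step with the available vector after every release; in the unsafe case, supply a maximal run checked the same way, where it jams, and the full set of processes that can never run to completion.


UNSAFE.
Key observation: after task-7, task-8 the pool peaks at (3, 4, 2, 3), and each blocked process is short somewhere: task-6 on r3; task-5 on r3; task-2 on r2; task-4 on r2.
The run task-7, task-8 cannot be extended any further. Check, step by step:
  pool = (1, 3, 1, 2)
  run task-7 (needs (0, 0, 1, 1), free (1, 3, 1, 2)); after release of (2, 1, 1, 0) the pool is (3, 4, 2, 2)
  run task-8 (needs (2, 0, 0, 2), free (3, 4, 2, 2)); after release of (0, 0, 0, 1) the pool is (3, 4, 2, 3)
  task-6 still needs (1, 3, 3, 1) but only (3, 4, 2, 3) is free — short on r3
  task-5 still needs (1, 1, 3, 2) but only (3, 4, 2, 3) is free — short on r3
  task-2 still needs (0, 2, 2, 7) but only (3, 4, 2, 3) is free — short on r2
  task-4 still needs (1, 0, 1, 5) but only (3, 4, 2, 3) is free — short on r2
Processes that can never finish: task-6, task-5, task-2 and task-4.


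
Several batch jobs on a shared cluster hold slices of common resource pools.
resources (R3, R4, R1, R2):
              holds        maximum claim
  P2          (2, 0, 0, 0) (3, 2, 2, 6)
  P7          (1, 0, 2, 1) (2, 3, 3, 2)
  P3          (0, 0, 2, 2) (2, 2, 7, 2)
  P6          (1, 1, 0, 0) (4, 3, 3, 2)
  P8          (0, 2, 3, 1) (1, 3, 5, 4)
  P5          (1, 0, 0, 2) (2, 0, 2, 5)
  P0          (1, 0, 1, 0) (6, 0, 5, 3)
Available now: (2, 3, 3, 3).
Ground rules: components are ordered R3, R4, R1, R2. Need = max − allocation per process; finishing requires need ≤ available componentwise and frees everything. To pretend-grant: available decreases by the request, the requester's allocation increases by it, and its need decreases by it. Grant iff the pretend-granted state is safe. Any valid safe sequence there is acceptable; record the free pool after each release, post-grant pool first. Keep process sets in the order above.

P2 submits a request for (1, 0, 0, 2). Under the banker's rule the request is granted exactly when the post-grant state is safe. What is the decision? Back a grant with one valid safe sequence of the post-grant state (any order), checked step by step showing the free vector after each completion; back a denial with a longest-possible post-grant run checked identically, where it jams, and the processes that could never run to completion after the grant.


GRANT — the state after the grant stays safe, e.g. via P7, P3, P2, P8, P6, P0, P5.
Key observation: the grant leaves (1, 3, 3, 1) free — enough for P7, whose release restarts the cascade.
Check on the post-grant state, step by step:
  pool = (1, 3, 3, 1)
  P7 needs (1, 3, 1, 1) <= (1, 3, 3, 1) -> finishes; pool += (1, 0, 2, 1) = (2, 3, 5, 2)
  P3 needs (2, 2, 5, 0) <= (2, 3, 5, 2) -> finishes; pool += (0, 0, 2, 2) = (2, 3, 7, 4)
  P2 needs (0, 2, 2, 4) <= (2, 3, 7, 4) -> finishes; pool += (3, 0, 0, 2) = (5, 3, 7, 6)
  P8 needs (1, 1, 2, 3) <= (5, 3, 7, 6) -> finishes; pool += (0, 2, 3, 1) = (5, 5, 10, 7)
  P6 needs (3, 2, 3, 2) <= (5, 5, 10, 7) -> finishes; pool += (1, 1, 0, 0) = (6, 6, 10, 7)
  P0 needs (5, 0, 4, 3) <= (6, 6, 10, 7) -> finishes; pool += (1, 0, 1, 0) = (7, 6, 11, 7)
  P5 needs (1, 0, 2, 3) <= (7, 6, 11, 7) -> finishes; pool += (1, 0, 0, 2) = (8, 6, 11, 9)


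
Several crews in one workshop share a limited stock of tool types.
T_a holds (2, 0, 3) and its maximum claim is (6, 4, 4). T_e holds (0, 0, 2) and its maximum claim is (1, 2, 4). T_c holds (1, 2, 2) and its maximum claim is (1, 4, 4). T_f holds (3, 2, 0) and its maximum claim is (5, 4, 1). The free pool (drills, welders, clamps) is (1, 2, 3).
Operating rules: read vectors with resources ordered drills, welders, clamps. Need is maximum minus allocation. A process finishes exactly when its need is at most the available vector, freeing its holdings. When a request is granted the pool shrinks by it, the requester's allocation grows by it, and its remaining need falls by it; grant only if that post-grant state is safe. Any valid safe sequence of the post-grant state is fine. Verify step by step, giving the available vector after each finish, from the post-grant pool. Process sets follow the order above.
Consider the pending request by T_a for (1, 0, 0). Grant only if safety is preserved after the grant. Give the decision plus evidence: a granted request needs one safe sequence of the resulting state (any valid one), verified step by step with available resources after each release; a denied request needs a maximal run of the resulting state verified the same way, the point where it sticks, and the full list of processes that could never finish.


DENY: after the grant no complete ordering would exist.
Key observation: even finishing T_c, T_e leaves just (1, 4, 7) free — too little drills for any of the remaining processes.
Pretend the grant happened; the run T_c, T_e goes as far as possible. Step-by-step check:
  pool = (0, 2, 3)
  T_c: need (0, 2, 2) fits (0, 2, 3); releases (1, 2, 2), pool now (1, 4, 5)
  T_e: need (1, 2, 2) fits (1, 4, 5); releases (0, 0, 2), pool now (1, 4, 7)
  T_a still needs (3, 4, 1) but only (1, 4, 7) is free — short on drills
  T_f still needs (2, 2, 1) but only (1, 4, 7) is free — short on drills
Had the request been granted, T_a and T_f could never finish.


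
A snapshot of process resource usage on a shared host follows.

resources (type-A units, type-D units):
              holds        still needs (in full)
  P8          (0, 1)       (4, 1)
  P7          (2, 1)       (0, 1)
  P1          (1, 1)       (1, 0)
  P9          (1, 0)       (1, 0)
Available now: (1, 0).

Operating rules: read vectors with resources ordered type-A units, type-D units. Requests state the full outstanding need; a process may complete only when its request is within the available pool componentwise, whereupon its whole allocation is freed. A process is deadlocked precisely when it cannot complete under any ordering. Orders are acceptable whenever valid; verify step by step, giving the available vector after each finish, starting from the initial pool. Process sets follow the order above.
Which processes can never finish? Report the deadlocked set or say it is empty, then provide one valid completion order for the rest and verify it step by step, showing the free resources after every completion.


The deadlocked set is empty.
Key observation: no deadlock: P9 fits now, and the freed resources carry the rest through.
The rest can finish in the order P9, P1, P7, P8. Verifying each step:
  pool = (1, 0)
  P9 needs (1, 0) <= (1, 0) -> finishes; pool += (1, 0) = (2, 0)
  P1 needs (1, 0) <= (2, 0) -> finishes; pool += (1, 1) = (3, 1)
  P7 needs (0, 1) <= (3, 1) -> finishes; pool += (2, 1) = (5, 2)
  P8 needs (4, 1) <= (5, 2) -> finishes; pool += (0, 1) = (5, 3)


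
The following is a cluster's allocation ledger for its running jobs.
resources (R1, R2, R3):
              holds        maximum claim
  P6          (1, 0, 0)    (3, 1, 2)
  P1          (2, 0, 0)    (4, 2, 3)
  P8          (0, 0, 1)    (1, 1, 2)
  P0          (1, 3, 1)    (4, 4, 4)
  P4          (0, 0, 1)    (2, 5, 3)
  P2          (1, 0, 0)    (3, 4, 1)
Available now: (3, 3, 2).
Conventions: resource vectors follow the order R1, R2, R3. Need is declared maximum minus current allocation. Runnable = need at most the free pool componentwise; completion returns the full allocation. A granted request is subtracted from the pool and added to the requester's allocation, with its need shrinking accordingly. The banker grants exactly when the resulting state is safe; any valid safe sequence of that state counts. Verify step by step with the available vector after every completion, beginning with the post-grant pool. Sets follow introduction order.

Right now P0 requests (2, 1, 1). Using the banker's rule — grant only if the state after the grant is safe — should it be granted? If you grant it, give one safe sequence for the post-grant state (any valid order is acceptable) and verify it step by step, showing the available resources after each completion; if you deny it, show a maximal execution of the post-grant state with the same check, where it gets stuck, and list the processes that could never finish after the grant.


GRANT. The post-grant state is safe; one safe sequence: P8, P0, P4, P6, P2, P1.
Key observation: even at the reduced pool (1, 2, 1), P8 fits immediately, so safety survives the grant.
Check on the post-grant state, step by step:
  pool = (1, 2, 1)
  run P8 (needs (1, 1, 1), free (1, 2, 1)); after release of (0, 0, 1) the pool is (1, 2, 2)
  run P0 (needs (1, 0, 2), free (1, 2, 2)); after release of (3, 4, 2) the pool is (4, 6, 4)
  run P4 (needs (2, 5, 2), free (4, 6, 4)); after release of (0, 0, 1) the pool is (4, 6, 5)
  run P6 (needs (2, 1, 2), free (4, 6, 5)); after release of (1, 0, 0) the pool is (5, 6, 5)
  run P2 (needs (2, 4, 1), free (5, 6, 5)); after release of (1, 0, 0) the pool is (6, 6, 5)
  run P1 (needs (2, 2, 3), free (6, 6, 5)); after release of (2, 0, 0) the pool is (8, 6, 5)


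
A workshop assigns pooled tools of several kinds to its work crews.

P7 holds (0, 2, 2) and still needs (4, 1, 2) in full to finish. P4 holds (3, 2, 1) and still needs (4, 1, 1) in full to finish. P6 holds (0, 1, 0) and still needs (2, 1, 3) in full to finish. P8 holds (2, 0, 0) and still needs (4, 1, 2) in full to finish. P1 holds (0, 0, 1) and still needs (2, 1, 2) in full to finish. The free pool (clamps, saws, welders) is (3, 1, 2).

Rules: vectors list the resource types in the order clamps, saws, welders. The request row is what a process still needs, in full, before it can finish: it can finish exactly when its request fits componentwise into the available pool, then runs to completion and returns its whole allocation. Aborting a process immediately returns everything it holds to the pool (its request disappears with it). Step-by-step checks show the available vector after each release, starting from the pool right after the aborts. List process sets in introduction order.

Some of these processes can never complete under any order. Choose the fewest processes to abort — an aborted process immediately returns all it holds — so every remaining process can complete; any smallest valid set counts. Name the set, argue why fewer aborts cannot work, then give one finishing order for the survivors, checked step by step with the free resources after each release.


Minimum abort set: P4.
Key observation: P7 had no path to completion before; after the abort of P4 ((3, 2, 1) returned), step 3 is where it fits.
Minimality: the empty abort set fails — the state is deadlocked as it stands.
One survivor order: P6, P1, P7, P8. Check, step by step (post-abort pool first):
  pool = (6, 3, 3)
  run P6 (needs (2, 1, 3), free (6, 3, 3)); after release of (0, 1, 0) the pool is (6, 4, 3)
  run P1 (needs (2, 1, 2), free (6, 4, 3)); after release of (0, 0, 1) the pool is (6, 4, 4)
  run P7 (needs (4, 1, 2), free (6, 4, 4)); after release of (0, 2, 2) the pool is (6, 6, 6)
  run P8 (needs (4, 1, 2), free (6, 6, 6)); after release of (2, 0, 0) the pool is (8, 6, 6)


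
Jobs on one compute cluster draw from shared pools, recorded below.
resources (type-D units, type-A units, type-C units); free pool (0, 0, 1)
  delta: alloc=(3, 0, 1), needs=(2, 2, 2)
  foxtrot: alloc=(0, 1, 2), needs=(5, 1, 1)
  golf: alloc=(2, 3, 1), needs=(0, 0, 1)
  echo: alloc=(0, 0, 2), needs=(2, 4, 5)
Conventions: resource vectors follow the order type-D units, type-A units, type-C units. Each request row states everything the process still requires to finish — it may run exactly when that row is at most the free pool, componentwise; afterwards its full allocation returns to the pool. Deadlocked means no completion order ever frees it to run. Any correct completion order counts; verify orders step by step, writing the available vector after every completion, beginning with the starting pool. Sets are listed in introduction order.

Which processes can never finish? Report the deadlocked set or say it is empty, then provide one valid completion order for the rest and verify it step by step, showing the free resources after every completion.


No process is deadlocked.
Key observation: golf leads a chain of completions in which each release enables another process.
The rest can finish in the order golf, delta, foxtrot, echo. Walking it through:
  pool = (0, 0, 1)
  run golf (needs (0, 0, 1), free (0, 0, 1)); after release of (2, 3, 1) the pool is (2, 3, 2)
  run delta (needs (2, 2, 2), free (2, 3, 2)); after release of (3, 0, 1) the pool is (5, 3, 3)
  run foxtrot (needs (5, 1, 1), free (5, 3, 3)); after release of (0, 1, 2) the pool is (5, 4, 5)
  run echo (needs (2, 4, 5), free (5, 4, 5)); after release of (0, 0, 2) the pool is (5, 4, 7)


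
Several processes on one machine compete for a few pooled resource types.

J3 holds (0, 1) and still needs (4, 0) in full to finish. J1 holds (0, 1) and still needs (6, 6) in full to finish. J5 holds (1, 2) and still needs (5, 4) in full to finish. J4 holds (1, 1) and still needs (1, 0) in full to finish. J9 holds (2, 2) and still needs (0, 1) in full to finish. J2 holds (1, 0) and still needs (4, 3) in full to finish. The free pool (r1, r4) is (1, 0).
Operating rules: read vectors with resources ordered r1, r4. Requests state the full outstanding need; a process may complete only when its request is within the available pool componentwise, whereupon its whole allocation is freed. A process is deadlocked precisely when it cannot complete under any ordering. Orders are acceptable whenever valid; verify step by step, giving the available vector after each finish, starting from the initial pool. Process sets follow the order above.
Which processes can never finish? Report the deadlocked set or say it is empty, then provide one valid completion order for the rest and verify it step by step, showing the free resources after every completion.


Nothing here is deadlocked.
Key observation: J4 leads a chain of completions in which each release enables another process.
The rest can finish in the order J4, J9, J2, J3, J5, J1. Check, step by step:
  pool = (1, 0)
  J4: need (1, 0) fits (1, 0); releases (1, 1), pool now (2, 1)
  J9: need (0, 1) fits (2, 1); releases (2, 2), pool now (4, 3)
  J2: need (4, 3) fits (4, 3); releases (1, 0), pool now (5, 3)
  J3: need (4, 0) fits (5, 3); releases (0, 1), pool now (5, 4)
  J5: need (5, 4) fits (5, 4); releases (1, 2), pool now (6, 6)
  J1: need (6, 6) fits (6, 6); releases (0, 1), pool now (6, 7)


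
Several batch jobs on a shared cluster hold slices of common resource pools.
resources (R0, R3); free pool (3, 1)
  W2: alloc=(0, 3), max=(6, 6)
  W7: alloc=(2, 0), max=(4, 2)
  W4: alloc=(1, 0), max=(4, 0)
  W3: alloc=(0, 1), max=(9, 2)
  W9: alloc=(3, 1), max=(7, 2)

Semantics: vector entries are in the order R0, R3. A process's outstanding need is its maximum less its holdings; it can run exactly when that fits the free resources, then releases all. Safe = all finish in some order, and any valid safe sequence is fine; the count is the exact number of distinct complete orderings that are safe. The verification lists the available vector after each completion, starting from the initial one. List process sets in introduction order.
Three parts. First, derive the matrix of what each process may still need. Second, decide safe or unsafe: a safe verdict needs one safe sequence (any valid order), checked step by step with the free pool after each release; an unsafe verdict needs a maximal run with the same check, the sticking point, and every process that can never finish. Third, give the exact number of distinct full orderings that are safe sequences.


(1) Outstanding need per process (order R0, R3):
  W2: (6, 3)
  W7: (2, 2)
  W4: (3, 0)
  W3: (9, 1)
  W9: (4, 1)
(2) SAFE — a valid safe sequence is W4, W9, W7, W3, W2.
Key observation: W4 marks the first exact bind of the order: its need (3, 0) fits the free (3, 1) with zero slack on a requested resource.
Walking it through:
  pool = (3, 1)
  W4 needs (3, 0) <= (3, 1) -> finishes; pool += (1, 0) = (4, 1)
  W9 needs (4, 1) <= (4, 1) -> finishes; pool += (3, 1) = (7, 2)
  W7 needs (2, 2) <= (7, 2) -> finishes; pool += (2, 0) = (9, 2)
  W3 needs (9, 1) <= (9, 2) -> finishes; pool += (0, 1) = (9, 3)
  W2 needs (6, 3) <= (9, 3) -> finishes; pool += (0, 3) = (9, 6)
(3) Precisely 1 of the possible complete orderings is a safe sequence.


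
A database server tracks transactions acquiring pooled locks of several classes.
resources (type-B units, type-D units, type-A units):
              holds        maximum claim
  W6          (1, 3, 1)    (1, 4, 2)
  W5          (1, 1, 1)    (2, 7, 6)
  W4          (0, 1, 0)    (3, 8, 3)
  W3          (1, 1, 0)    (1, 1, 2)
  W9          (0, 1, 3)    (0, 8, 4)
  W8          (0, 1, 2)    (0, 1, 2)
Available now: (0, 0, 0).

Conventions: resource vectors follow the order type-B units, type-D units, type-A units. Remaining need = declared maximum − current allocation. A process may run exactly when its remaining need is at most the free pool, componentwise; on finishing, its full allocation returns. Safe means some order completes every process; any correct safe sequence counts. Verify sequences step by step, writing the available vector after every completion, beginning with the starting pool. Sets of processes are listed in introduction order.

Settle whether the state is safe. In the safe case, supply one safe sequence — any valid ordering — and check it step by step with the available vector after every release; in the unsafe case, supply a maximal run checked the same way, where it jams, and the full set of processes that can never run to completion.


UNSAFE.
Key observation: the wall is type-D units: completing W8, W3, W6 brings the pool only to (2, 5, 3), and all the rest need more.
The run W8, W3, W6 cannot be extended any further. Walking it through:
  pool = (0, 0, 0)
  W8: need (0, 0, 0) fits (0, 0, 0); releases (0, 1, 2), pool now (0, 1, 2)
  W3: need (0, 0, 2) fits (0, 1, 2); releases (1, 1, 0), pool now (1, 2, 2)
  W6: need (0, 1, 1) fits (1, 2, 2); releases (1, 3, 1), pool now (2, 5, 3)
  W5 cannot run: need (1, 6, 5) vs free (2, 5, 3) (insufficient type-D units and type-A units)
  W4 cannot run: need (3, 7, 3) vs free (2, 5, 3) (insufficient type-B units and type-D units)
  W9 cannot run: need (0, 7, 1) vs free (2, 5, 3) (insufficient type-D units)
Processes that can never finish: W5, W4 and W9.


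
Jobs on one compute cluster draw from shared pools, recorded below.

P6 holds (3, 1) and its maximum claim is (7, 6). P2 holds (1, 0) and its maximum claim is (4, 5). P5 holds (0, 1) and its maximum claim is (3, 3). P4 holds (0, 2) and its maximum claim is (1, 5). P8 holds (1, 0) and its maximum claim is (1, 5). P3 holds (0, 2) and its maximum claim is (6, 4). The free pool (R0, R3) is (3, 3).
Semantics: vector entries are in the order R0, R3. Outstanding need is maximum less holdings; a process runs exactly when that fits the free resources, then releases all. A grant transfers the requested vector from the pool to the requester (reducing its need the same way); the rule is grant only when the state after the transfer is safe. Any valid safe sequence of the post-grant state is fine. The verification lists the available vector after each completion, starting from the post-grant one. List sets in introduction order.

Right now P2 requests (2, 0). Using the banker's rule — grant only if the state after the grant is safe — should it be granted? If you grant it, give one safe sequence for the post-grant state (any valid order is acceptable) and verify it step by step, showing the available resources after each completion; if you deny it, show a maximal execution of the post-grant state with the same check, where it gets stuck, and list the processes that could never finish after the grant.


GRANT: granting preserves safety; a valid post-grant sequence is P4, P2, P8, P6, P3, P5.
Key observation: even at the reduced pool (1, 3), P4 fits immediately, so safety survives the grant.
Verifying the post-grant state step by step:
  pool = (1, 3)
  P4: need (1, 3) fits (1, 3); releases (0, 2), pool now (1, 5)
  P2: need (1, 5) fits (1, 5); releases (3, 0), pool now (4, 5)
  P8: need (0, 5) fits (4, 5); releases (1, 0), pool now (5, 5)
  P6: need (4, 5) fits (5, 5); releases (3, 1), pool now (8, 6)
  P3: need (6, 2) fits (8, 6); releases (0, 2), pool now (8, 8)
  P5: need (3, 2) fits (8, 8); releases (0, 1), pool now (8, 9)


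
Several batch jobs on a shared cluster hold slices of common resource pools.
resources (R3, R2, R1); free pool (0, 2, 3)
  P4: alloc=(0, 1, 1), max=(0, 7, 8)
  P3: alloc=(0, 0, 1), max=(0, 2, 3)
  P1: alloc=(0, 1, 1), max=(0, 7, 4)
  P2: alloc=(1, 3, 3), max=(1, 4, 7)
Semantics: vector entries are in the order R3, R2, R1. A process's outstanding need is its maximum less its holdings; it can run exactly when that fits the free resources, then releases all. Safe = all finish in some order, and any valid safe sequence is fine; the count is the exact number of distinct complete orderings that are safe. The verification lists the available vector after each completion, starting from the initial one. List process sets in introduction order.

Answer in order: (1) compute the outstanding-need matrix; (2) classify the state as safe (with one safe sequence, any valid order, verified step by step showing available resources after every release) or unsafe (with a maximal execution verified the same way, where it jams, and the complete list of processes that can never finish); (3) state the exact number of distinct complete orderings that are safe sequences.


(1) Need matrix, components ordered R3, R2, R1:
  P4: (0, 6, 7)
  P3: (0, 2, 2)
  P1: (0, 6, 3)
  P2: (0, 1, 4)
(2) The state is UNSAFE.
Key observation: once P3, P2 finish, the pool peaks at (1, 5, 7) — and every remaining process still needs more R2 than that.
A maximal execution: P3, P2 — then nothing else fits. Verifying each step:
  pool = (0, 2, 3)
  P3: need (0, 2, 2) fits (0, 2, 3); releases (0, 0, 1), pool now (0, 2, 4)
  P2: need (0, 1, 4) fits (0, 2, 4); releases (1, 3, 3), pool now (1, 5, 7)
  P4 still needs (0, 6, 7) but only (1, 5, 7) is free — short on R2
  P1 still needs (0, 6, 3) but only (1, 5, 7) is free — short on R2
Processes that can never finish: P4 and P1.
(3) The exact count: 0 of the possible complete orderings are safe sequences.


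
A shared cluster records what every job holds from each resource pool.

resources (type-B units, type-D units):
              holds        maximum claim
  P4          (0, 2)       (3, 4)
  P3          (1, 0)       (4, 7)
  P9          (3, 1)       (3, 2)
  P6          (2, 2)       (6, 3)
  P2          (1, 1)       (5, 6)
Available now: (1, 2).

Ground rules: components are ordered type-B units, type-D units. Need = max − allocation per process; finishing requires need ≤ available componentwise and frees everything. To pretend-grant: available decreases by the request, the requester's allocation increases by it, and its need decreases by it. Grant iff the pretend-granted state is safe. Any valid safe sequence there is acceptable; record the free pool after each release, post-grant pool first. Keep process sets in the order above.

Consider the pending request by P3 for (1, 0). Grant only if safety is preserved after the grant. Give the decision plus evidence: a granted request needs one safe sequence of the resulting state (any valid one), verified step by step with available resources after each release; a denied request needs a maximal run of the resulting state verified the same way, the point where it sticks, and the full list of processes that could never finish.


DENY. Granting would leave the state unsafe.
Key observation: after P9, P4 the pool peaks at (3, 5), and each blocked process is short somewhere: P3 on type-D units; P6 on type-B units; P2 on type-B units.
After a pretend grant, a maximal execution: P9, P4 — then nothing else fits. Step-by-step check:
  pool = (0, 2)
  P9: need (0, 1) fits (0, 2); releases (3, 1), pool now (3, 3)
  P4: need (3, 2) fits (3, 3); releases (0, 2), pool now (3, 5)
  P3 cannot run: need (2, 7) vs free (3, 5) (insufficient type-D units)
  P6 cannot run: need (4, 1) vs free (3, 5) (insufficient type-B units)
  P2 cannot run: need (4, 5) vs free (3, 5) (insufficient type-B units)
Had the request been granted, P3, P6 and P2 could never finish.


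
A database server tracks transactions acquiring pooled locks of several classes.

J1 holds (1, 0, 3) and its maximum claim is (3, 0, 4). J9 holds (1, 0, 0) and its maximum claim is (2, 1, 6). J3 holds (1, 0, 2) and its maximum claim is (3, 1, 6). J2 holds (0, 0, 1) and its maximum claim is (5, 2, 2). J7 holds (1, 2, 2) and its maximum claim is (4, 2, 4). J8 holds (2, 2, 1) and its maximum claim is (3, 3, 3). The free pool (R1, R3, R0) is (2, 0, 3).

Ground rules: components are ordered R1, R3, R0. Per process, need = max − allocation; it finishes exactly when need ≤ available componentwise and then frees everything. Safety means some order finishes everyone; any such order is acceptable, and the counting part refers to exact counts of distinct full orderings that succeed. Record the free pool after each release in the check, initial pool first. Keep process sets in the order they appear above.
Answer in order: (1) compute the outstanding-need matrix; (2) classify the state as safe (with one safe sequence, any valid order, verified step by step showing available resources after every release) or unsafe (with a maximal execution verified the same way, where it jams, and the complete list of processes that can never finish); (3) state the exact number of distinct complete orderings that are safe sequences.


(1) Remaining need (order R1, R3, R0):
  J1: (2, 0, 1)
  J9: (1, 1, 6)
  J3: (2, 1, 4)
  J2: (5, 2, 1)
  J7: (3, 0, 2)
  J8: (1, 1, 2)
(2) SAFE — a valid safe sequence is J1, J7, J3, J9, J8, J2.
Key observation: at J1 the run first touches a limit — (2, 0, 1) against (2, 0, 3), exact on a resource it actually requests.
Step-by-step check:
  pool = (2, 0, 3)
  J1: need (2, 0, 1) fits (2, 0, 3); releases (1, 0, 3), pool now (3, 0, 6)
  J7: need (3, 0, 2) fits (3, 0, 6); releases (1, 2, 2), pool now (4, 2, 8)
  J3: need (2, 1, 4) fits (4, 2, 8); releases (1, 0, 2), pool now (5, 2, 10)
  J9: need (1, 1, 6) fits (5, 2, 10); releases (1, 0, 0), pool now (6, 2, 10)
  J8: need (1, 1, 2) fits (6, 2, 10); releases (2, 2, 1), pool now (8, 4, 11)
  J2: need (5, 2, 1) fits (8, 4, 11); releases (0, 0, 1), pool now (8, 4, 12)
(3) Exactly 18 of the possible complete orderings are safe sequences.


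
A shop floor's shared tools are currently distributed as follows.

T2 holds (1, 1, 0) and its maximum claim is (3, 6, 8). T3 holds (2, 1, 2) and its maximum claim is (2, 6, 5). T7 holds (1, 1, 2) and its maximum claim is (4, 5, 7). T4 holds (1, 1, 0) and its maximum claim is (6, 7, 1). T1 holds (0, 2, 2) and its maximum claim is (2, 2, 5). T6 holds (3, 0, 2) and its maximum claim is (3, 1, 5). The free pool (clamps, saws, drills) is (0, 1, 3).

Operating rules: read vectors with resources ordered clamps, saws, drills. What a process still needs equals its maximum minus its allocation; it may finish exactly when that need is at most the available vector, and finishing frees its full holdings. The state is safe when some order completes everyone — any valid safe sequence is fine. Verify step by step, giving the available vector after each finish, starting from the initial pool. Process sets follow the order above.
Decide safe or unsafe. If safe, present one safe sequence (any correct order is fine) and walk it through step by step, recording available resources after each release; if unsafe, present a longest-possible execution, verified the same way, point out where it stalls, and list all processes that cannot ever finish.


UNSAFE.
Key observation: after T6, T1 complete, (3, 3, 7) is the best the pool ever gets, yet each leftover process wants more saws.
Going as far as possible: T6, T1; after that, nothing fits. Check, step by step:
  pool = (0, 1, 3)
  T6 needs (0, 1, 3) <= (0, 1, 3) -> finishes; pool += (3, 0, 2) = (3, 1, 5)
  T1 needs (2, 0, 3) <= (3, 1, 5) -> finishes; pool += (0, 2, 2) = (3, 3, 7)
  blocked: T2 wants (2, 5, 8), pool (3, 3, 7) — not enough saws and drills
  blocked: T3 wants (0, 5, 3), pool (3, 3, 7) — not enough saws
  blocked: T7 wants (3, 4, 5), pool (3, 3, 7) — not enough saws
  blocked: T4 wants (5, 6, 1), pool (3, 3, 7) — not enough clamps and saws
Processes that can never finish: T2, T3, T7 and T4.


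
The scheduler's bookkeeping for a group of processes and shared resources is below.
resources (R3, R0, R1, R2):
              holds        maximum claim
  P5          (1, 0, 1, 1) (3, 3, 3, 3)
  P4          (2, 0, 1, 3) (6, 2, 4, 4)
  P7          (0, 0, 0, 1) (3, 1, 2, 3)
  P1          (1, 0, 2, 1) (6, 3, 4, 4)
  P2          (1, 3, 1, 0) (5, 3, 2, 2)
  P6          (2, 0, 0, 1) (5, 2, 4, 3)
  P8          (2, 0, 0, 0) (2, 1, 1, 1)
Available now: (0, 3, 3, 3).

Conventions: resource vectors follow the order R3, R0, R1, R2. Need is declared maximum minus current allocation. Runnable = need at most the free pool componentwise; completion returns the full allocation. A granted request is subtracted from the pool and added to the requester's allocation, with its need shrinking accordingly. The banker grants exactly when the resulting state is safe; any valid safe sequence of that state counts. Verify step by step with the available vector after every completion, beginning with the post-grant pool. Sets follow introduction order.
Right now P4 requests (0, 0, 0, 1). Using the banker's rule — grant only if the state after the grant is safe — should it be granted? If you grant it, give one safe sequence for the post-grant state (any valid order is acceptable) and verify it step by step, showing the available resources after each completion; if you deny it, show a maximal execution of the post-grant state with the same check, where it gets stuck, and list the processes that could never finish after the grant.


GRANT: granting preserves safety; a valid post-grant sequence is P8, P5, P6, P2, P4, P1, P7.
Key observation: the transfer keeps a workable pool ((0, 3, 3, 2)); P8 starts the safe sequence.
Verifying the post-grant state step by step:
  pool = (0, 3, 3, 2)
  run P8 (needs (0, 1, 1, 1), free (0, 3, 3, 2)); after release of (2, 0, 0, 0) the pool is (2, 3, 3, 2)
  run P5 (needs (2, 3, 2, 2), free (2, 3, 3, 2)); after release of (1, 0, 1, 1) the pool is (3, 3, 4, 3)
  run P6 (needs (3, 2, 4, 2), free (3, 3, 4, 3)); after release of (2, 0, 0, 1) the pool is (5, 3, 4, 4)
  run P2 (needs (4, 0, 1, 2), free (5, 3, 4, 4)); after release of (1, 3, 1, 0) the pool is (6, 6, 5, 4)
  run P4 (needs (4, 2, 3, 0), free (6, 6, 5, 4)); after release of (2, 0, 1, 4) the pool is (8, 6, 6, 8)
  run P1 (needs (5, 3, 2, 3), free (8, 6, 6, 8)); after release of (1, 0, 2, 1) the pool is (9, 6, 8, 9)
  run P7 (needs (3, 1, 2, 2), free (9, 6, 8, 9)); after release of (0, 0, 0, 1) the pool is (9, 6, 8, 10)


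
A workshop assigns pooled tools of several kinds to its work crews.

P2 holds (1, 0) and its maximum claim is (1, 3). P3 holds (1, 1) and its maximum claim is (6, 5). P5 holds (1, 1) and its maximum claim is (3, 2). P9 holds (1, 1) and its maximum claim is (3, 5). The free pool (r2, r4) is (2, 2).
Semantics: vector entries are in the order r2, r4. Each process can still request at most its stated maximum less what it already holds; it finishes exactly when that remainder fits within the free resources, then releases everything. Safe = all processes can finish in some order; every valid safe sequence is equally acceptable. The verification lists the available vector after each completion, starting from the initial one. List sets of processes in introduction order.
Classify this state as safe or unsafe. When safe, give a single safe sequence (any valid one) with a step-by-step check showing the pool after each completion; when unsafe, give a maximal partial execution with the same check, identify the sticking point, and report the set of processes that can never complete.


The state is UNSAFE.
Key observation: once P5, P2 finish, the pool peaks at (4, 3) — and every remaining process still needs more r4 than that.
The run P5, P2 cannot be extended any further. Check, step by step:
  pool = (2, 2)
  P5: need (2, 1) fits (2, 2); releases (1, 1), pool now (3, 3)
  P2: need (0, 3) fits (3, 3); releases (1, 0), pool now (4, 3)
  blocked: P3 wants (5, 4), pool (4, 3) — not enough r2 and r4
  blocked: P9 wants (2, 4), pool (4, 3) — not enough r4
Processes that can never finish: P3 and P9.


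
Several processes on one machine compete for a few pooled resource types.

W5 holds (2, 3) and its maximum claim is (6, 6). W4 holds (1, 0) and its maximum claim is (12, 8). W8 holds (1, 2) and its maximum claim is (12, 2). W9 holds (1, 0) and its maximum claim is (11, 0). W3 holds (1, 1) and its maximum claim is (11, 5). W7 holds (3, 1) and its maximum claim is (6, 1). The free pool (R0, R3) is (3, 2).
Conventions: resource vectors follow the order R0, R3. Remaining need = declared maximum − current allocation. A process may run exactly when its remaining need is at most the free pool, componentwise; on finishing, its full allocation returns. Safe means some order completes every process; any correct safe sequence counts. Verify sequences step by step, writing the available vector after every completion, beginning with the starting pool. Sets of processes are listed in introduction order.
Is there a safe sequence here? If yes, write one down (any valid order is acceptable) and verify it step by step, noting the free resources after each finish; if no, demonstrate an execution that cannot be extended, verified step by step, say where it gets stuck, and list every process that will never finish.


UNSAFE — no complete ordering exists.
Key observation: after W7, W5 complete, (8, 6) is the best the pool ever gets, yet each leftover process wants more R0.
The run W7, W5 cannot be extended any further. Check, step by step:
  pool = (3, 2)
  run W7 (needs (3, 0), free (3, 2)); after release of (3, 1) the pool is (6, 3)
  run W5 (needs (4, 3), free (6, 3)); after release of (2, 3) the pool is (8, 6)
  W4 still needs (11, 8) but only (8, 6) is free — short on R0 and R3
  W8 still needs (11, 0) but only (8, 6) is free — short on R0
  W9 still needs (10, 0) but only (8, 6) is free — short on R0
  W3 still needs (10, 4) but only (8, 6) is free — short on R0
Permanently blocked: W4, W8, W9 and W3.


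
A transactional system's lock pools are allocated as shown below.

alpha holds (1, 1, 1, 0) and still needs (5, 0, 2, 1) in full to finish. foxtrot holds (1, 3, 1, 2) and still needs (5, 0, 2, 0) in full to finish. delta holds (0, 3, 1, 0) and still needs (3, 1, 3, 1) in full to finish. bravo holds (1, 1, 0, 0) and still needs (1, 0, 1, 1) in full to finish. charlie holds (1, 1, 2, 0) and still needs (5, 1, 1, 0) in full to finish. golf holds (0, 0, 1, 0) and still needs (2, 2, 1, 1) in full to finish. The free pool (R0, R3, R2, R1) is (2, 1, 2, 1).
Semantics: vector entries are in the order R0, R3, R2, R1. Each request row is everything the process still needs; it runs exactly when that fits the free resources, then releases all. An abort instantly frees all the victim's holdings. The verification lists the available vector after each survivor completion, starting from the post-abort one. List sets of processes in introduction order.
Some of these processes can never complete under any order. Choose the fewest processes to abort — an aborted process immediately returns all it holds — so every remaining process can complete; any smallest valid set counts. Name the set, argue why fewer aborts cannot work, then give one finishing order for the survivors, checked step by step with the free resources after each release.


Abort alpha and foxtrot.
Key observation: no ordering could ever have run charlie before the abort of alpha and foxtrot; with (2, 4, 2, 2) back in the pool it fits at step 4.
Why nothing smaller works — every single abort fails: alpha alone leaves foxtrot blocked (short on R0); foxtrot alone leaves alpha blocked (short on R0); delta alone leaves alpha blocked (short on R0); bravo alone leaves alpha blocked (short on R0); charlie alone leaves alpha blocked (short on R0); golf alone leaves alpha blocked (short on R0).
Survivors finish in the order: golf, bravo, delta, charlie. Walking it through (pool after the aborts first):
  pool = (4, 5, 4, 3)
  golf needs (2, 2, 1, 1) <= (4, 5, 4, 3) -> finishes; pool += (0, 0, 1, 0) = (4, 5, 5, 3)
  bravo needs (1, 0, 1, 1) <= (4, 5, 5, 3) -> finishes; pool += (1, 1, 0, 0) = (5, 6, 5, 3)
  delta needs (3, 1, 3, 1) <= (5, 6, 5, 3) -> finishes; pool += (0, 3, 1, 0) = (5, 9, 6, 3)
  charlie needs (5, 1, 1, 0) <= (5, 9, 6, 3) -> finishes; pool += (1, 1, 2, 0) = (6, 10, 8, 3)
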